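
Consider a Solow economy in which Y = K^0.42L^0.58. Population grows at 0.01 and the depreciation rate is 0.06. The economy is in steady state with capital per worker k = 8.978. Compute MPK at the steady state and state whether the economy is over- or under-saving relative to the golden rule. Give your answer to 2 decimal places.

Break-even investment rate: n + δ = 0.01 + 0.06 = 0.07.
MPK = 0.42·k^(0.42−1) = 0.42·8.978^(-0.58) ≈ 0.1176.
MPK > 0.07, so the economy is dynamically efficient (under-saving).

under-saving; MPK ≈ 0.12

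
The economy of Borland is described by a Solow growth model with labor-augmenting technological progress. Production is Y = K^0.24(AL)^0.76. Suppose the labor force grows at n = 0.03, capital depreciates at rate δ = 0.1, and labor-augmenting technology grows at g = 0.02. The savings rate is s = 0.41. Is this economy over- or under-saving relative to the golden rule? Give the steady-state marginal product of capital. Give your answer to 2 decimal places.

Capital per effective worker breaks even when investment replaces (n + g + δ)·k; here n + g + δ = 0.15.
Steady-state k*: s·k^0.24 = 0.15·k gives k* = (0.41/0.15)^(1/0.76) ≈ 3.7549.
MPK = 0.24·3.7549^(-0.76) ≈ 0.0878.
MPK < n+g+δ = 0.15, so the economy is dynamically inefficient (over-saving).

over-saving; MPK ≈ 0.09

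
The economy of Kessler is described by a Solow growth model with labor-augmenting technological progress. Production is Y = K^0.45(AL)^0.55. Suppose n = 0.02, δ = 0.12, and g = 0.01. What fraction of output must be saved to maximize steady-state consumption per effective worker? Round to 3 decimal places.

s_gold = 0.450

n + g + δ = 0.02 + 0.01 + 0.12 = 0.15.
At the golden rule MPK = n+g+δ, and in any Cobb-Douglas steady state s = (n+g+δ)·k/y = MPK·k/y = capital's share 0.45.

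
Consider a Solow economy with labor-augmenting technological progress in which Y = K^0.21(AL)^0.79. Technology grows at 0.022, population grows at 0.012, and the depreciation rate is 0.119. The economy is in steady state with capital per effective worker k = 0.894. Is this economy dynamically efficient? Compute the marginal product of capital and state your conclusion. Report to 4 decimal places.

n + g + δ = 0.012 + 0.022 + 0.119 = 0.153.
MPK = 0.21·k^(0.21−1) = 0.21·0.894^(-0.79) ≈ 0.2294.
MPK > 0.153, so the economy is dynamically efficient (under-saving).

dynamically efficient; MPK ≈ 0.2294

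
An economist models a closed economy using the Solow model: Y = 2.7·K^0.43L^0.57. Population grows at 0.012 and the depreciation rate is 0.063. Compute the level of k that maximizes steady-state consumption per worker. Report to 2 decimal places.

k_gold ≈ 122.27

The effective depreciation rate is n + δ = 0.012 + 0.063 = 0.075.
At the golden rule the marginal product of capital equals n+δ: 0.43·2.7·k^(0.43−1) = 0.075. Solving, k_gold = (0.43·2.7/0.075)^(1/0.57) ≈ 122.2693.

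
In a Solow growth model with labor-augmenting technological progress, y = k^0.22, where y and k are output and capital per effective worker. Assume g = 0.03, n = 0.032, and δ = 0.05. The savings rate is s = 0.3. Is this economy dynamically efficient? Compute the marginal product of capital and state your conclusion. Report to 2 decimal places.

n + g + δ = 0.032 + 0.03 + 0.05 = 0.112.
Steady-state k*: s·k^0.22 = 0.112·k gives k* = (0.3/0.112)^(1/0.78) ≈ 3.5367.
MPK = 0.22·3.5367^(-0.78) ≈ 0.0821.
MPK < n+g+δ = 0.112, so the economy is dynamically inefficient (over-saving).

dynamically inefficient; MPK ≈ 0.08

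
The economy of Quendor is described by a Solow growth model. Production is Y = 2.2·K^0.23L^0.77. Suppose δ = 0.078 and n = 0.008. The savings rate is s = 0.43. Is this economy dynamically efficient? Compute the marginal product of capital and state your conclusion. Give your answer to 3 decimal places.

dynamically inefficient; MPK ≈ 0.046

The effective depreciation rate is n + δ = 0.008 + 0.078 = 0.086.
Steady-state k*: s·A·k^0.23 = 0.086·k gives k* = (0.43·2.2/0.086)^(1/0.77) ≈ 22.5143.
MPK = 0.23·2.2·22.5143^(-0.77) ≈ 0.0460.
MPK < n+δ = 0.086, so the economy is dynamically inefficient (over-saving).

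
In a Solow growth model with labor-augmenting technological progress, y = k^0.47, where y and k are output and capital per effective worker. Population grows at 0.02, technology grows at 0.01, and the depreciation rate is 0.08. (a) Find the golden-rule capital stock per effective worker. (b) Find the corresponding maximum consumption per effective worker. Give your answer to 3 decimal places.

(a) k_gold ≈ 15.489; (b) c_gold ≈ 1.921

Capital per effective worker breaks even when investment replaces (n + g + δ)·k; here n + g + δ = 0.11.
Maximizing c = f(k) − (n+g+δ)·k gives f'(k) = n+g+δ, i.e. 0.47·k^(0.47−1) = 0.11, so k_gold = (0.47/0.11)^(1/0.53) ≈ 15.4885.
y_gold = 15.4885^0.47 ≈ 3.6250; c_gold = y_gold − 0.11·k_gold ≈ 1.9212.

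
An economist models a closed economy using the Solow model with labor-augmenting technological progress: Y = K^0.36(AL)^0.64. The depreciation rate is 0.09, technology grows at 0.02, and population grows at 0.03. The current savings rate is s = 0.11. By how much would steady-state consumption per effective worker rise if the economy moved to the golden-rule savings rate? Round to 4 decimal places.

Δc ≈ 0.3116

Capital per effective worker breaks even when investment replaces (n + g + δ)·k; here n + g + δ = 0.14.
Current steady state (s = 0.11): k* = (0.11/0.14)^(1/0.64) ≈ 0.6860, y* = 0.6860^0.36 ≈ 0.8731, c* = (1−0.11)·0.8731 ≈ 0.7771.
At the golden rule the marginal product of capital equals n+g+δ: 0.36·k^(0.36−1) = 0.14. Solving, k_gold = (0.36/0.14)^(1/0.64) ≈ 4.3742.
y_gold = 4.3742^0.36 ≈ 1.7011, c_gold = y_gold − 0.14·k_gold ≈ 1.0887.
Gain: Δc = 1.0887 − 0.7771 ≈ 0.3116.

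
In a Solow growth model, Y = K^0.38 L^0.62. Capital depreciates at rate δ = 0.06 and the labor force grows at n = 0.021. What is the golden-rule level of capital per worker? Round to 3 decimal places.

k_gold ≈ 12.099

n + δ = 0.021 + 0.06 = 0.081.
At the golden rule the marginal product of capital equals n+δ: 0.38·k^(0.38−1) = 0.081. Solving, k_gold = (0.38/0.081)^(1/0.62) ≈ 12.0987.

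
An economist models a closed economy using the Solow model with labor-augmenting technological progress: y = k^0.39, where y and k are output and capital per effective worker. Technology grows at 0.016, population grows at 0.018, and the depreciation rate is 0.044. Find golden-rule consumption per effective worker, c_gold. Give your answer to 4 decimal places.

Break-even investment rate: n + g + δ = 0.018 + 0.016 + 0.044 = 0.078.
Maximizing c = f(k) − (n+g+δ)·k gives f'(k) = n+g+δ, i.e. 0.39·k^(0.39−1) = 0.078, so k_gold = (0.39/0.078)^(1/0.61) ≈ 13.9911.
y_gold = 13.9911^0.39 ≈ 2.7982.
c_gold = y_gold − (n+g+δ)·k_gold = 2.7982 − 0.078·13.9911 ≈ 1.7069.

c_gold ≈ 1.7069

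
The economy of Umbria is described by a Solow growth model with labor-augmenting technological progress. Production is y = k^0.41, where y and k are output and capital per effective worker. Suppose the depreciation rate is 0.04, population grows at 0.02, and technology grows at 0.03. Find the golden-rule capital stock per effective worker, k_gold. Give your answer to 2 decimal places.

Break-even investment rate: n + g + δ = 0.02 + 0.03 + 0.04 = 0.09.
At the golden rule the marginal product of capital equals n+g+δ: 0.41·k^(0.41−1) = 0.09. Solving, k_gold = (0.41/0.09)^(1/0.59) ≈ 13.0669.

k_gold ≈ 13.07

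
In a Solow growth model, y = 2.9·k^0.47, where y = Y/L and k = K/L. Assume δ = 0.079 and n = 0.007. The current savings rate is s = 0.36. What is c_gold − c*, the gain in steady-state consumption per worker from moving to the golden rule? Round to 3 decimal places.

Δc ≈ 0.832

Capital per worker breaks even when investment replaces (n + δ)·k; here n + δ = 0.086.
Current steady state (s = 0.36): k* = (0.36·2.9/0.086)^(1/0.53) ≈ 111.0873, y* = 2.9·111.0873^0.47 ≈ 26.5375, c* = (1−0.36)·26.5375 ≈ 16.9840.
Maximizing c = f(k) − (n+δ)·k gives f'(k) = n+δ, i.e. 0.47·2.9·k^(0.47−1) = 0.086, so k_gold = (0.47·2.9/0.086)^(1/0.53) ≈ 183.7156.
y_gold = 2.9·183.7156^0.47 ≈ 33.6160, c_gold = y_gold − 0.086·k_gold ≈ 17.8165.
Gain: Δc = 17.8165 − 16.9840 ≈ 0.8325.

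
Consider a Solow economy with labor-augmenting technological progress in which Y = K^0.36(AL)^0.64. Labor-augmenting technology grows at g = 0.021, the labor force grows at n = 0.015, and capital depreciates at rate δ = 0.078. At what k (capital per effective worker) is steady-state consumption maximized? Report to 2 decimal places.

The effective depreciation rate is n + g + δ = 0.015 + 0.021 + 0.078 = 0.114.
Maximizing c = f(k) − (n+g+δ)·k gives f'(k) = n+g+δ, i.e. 0.36·k^(0.36−1) = 0.114, so k_gold = (0.36/0.114)^(1/0.64) ≈ 6.0299.

k_gold ≈ 6.03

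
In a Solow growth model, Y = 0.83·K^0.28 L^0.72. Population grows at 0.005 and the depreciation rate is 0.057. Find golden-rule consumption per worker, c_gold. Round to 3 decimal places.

c_gold ≈ 0.999

The effective depreciation rate is n + δ = 0.005 + 0.057 = 0.062.
At the golden rule the marginal product of capital equals n+δ: 0.28·0.83·k^(0.28−1) = 0.062. Solving, k_gold = (0.28·0.83/0.062)^(1/0.72) ≈ 6.2662.
y_gold = 0.83·6.2662^0.28 ≈ 1.3875.
c_gold = y_gold − (n+δ)·k_gold = 1.3875 − 0.062·6.2662 ≈ 0.9990.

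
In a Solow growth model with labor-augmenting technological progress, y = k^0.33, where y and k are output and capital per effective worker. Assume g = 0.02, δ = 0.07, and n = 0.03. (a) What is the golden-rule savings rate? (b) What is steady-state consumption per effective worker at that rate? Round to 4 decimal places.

(a) s_gold = 0.3300; (b) c_gold ≈ 1.1027

n + g + δ = 0.03 + 0.02 + 0.07 = 0.12.
For Cobb-Douglas, s_gold equals capital's share: s_gold = 0.33.
Golden rule sets MPK = n+g+δ: 0.33·k^(0.33−1) = 0.12, so k_gold = (0.33/0.12)^(1/0.67) ≈ 4.5261.
y_gold = 4.5261^0.33 ≈ 1.6458; c_gold = (1−0.33)·y_gold ≈ 1.1027.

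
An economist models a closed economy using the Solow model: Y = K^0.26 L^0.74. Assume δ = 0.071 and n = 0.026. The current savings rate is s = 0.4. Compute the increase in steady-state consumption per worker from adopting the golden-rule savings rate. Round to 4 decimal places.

Capital per worker breaks even when investment replaces (n + δ)·k; here n + δ = 0.097.
Current steady state (s = 0.4): k* = (0.4/0.097)^(1/0.74) ≈ 6.7838, y* = 6.7838^0.26 ≈ 1.6451, c* = (1−0.4)·1.6451 ≈ 0.9870.
At the golden rule the marginal product of capital equals n+δ: 0.26·k^(0.26−1) = 0.097. Solving, k_gold = (0.26/0.097)^(1/0.74) ≈ 3.7901.
y_gold = 3.7901^0.26 ≈ 1.4140, c_gold = y_gold − 0.097·k_gold ≈ 1.0464.
Gain: Δc = 1.0464 − 0.9870 ≈ 0.0593.

Δc ≈ 0.0593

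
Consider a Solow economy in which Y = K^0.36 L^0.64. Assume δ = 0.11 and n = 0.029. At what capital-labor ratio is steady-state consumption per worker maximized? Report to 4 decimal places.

Break-even investment rate: n + δ = 0.029 + 0.11 = 0.139.
At the golden rule the marginal product of capital equals n+δ: 0.36·k^(0.36−1) = 0.139. Solving, k_gold = (0.36/0.139)^(1/0.64) ≈ 4.4235.

k_gold ≈ 4.4235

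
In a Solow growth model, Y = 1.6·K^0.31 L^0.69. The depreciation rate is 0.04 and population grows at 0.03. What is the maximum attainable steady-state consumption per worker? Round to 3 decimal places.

n + δ = 0.03 + 0.04 = 0.07.
Maximizing c = f(k) − (n+δ)·k gives f'(k) = n+δ, i.e. 0.31·1.6·k^(0.31−1) = 0.07, so k_gold = (0.31·1.6/0.07)^(1/0.69) ≈ 17.0781.
y_gold = 1.6·17.0781^0.31 ≈ 3.8563.
c_gold = y_gold − (n+δ)·k_gold = 3.8563 − 0.07·17.0781 ≈ 2.6609.

c_gold ≈ 2.661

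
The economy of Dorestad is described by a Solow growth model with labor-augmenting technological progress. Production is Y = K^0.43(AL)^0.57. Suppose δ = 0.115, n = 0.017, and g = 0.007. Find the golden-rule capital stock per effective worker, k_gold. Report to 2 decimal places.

n + g + δ = 0.017 + 0.007 + 0.115 = 0.139.
Maximizing c = f(k) − (n+g+δ)·k gives f'(k) = n+g+δ, i.e. 0.43·k^(0.43−1) = 0.139, so k_gold = (0.43/0.139)^(1/0.57) ≈ 7.2518.

k_gold ≈ 7.25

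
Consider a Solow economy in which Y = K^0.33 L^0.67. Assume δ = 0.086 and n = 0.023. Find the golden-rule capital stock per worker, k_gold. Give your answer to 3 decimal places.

k_gold ≈ 5.224

The effective depreciation rate is n + δ = 0.023 + 0.086 = 0.109.
Setting f'(k) = n+δ gives 0.33·k^(0.33−1) = 0.109, hence k_gold = (0.33/0.109)^(1/0.67) ≈ 5.2245.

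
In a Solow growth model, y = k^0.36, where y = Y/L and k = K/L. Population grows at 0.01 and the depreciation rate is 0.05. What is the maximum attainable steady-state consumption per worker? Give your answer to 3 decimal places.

c_gold ≈ 1.753

Break-even investment rate: n + δ = 0.01 + 0.05 = 0.06.
At the golden rule the marginal product of capital equals n+δ: 0.36·k^(0.36−1) = 0.06. Solving, k_gold = (0.36/0.06)^(1/0.64) ≈ 16.4385.
y_gold = 16.4385^0.36 ≈ 2.7397.
c_gold = y_gold − (n+δ)·k_gold = 2.7397 − 0.06·16.4385 ≈ 1.7534.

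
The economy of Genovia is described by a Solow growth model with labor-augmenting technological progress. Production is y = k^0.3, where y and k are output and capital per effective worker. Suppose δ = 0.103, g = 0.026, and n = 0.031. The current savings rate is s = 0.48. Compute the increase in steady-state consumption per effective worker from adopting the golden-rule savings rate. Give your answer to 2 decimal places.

Δc ≈ 0.08

Capital per effective worker breaks even when investment replaces (n + g + δ)·k; here n + g + δ = 0.16.
Current steady state (s = 0.48): k* = (0.48/0.16)^(1/0.7) ≈ 4.8040, y* = 4.8040^0.3 ≈ 1.6013, c* = (1−0.48)·1.6013 ≈ 0.8327.
Golden rule sets MPK = n+g+δ: 0.3·k^(0.3−1) = 0.16, so k_gold = (0.3/0.16)^(1/0.7) ≈ 2.4547.
y_gold = 2.4547^0.3 ≈ 1.3092, c_gold = y_gold − 0.16·k_gold ≈ 0.9164.
Gain: Δc = 0.9164 − 0.8327 ≈ 0.0837.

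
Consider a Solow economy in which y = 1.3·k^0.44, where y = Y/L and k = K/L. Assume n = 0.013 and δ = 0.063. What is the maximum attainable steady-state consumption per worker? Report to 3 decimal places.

The effective depreciation rate is n + δ = 0.013 + 0.063 = 0.076.
Setting f'(k) = n+δ gives 0.44·1.3·k^(0.44−1) = 0.076, hence k_gold = (0.44·1.3/0.076)^(1/0.56) ≈ 36.7558.
y_gold = 1.3·36.7558^0.44 ≈ 6.3487.
c_gold = y_gold − (n+δ)·k_gold = 6.3487 − 0.076·36.7558 ≈ 3.5553.

c_gold ≈ 3.555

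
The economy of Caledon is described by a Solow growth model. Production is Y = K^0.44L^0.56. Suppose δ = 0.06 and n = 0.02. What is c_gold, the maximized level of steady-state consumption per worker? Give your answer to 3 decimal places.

The effective depreciation rate is n + δ = 0.02 + 0.06 = 0.08.
Setting f'(k) = n+δ gives 0.44·k^(0.44−1) = 0.08, hence k_gold = (0.44/0.08)^(1/0.56) ≈ 20.9931.
y_gold = 20.9931^0.44 ≈ 3.8169.
c_gold = y_gold − (n+δ)·k_gold = 3.8169 − 0.08·20.9931 ≈ 2.1375.

c_gold ≈ 2.137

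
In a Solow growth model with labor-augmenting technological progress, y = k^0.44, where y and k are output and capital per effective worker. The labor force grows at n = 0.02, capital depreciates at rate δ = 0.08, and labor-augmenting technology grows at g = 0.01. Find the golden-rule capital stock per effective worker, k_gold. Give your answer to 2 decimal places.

k_gold ≈ 11.89

The effective depreciation rate is n + g + δ = 0.02 + 0.01 + 0.08 = 0.11.
Golden rule sets MPK = n+g+δ: 0.44·k^(0.44−1) = 0.11, so k_gold = (0.44/0.11)^(1/0.56) ≈ 11.8880.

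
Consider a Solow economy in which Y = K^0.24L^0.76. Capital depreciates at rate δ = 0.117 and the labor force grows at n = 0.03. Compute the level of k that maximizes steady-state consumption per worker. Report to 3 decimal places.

Capital per worker breaks even when investment replaces (n + δ)·k; here n + δ = 0.147.
Golden rule sets MPK = n+δ: 0.24·k^(0.24−1) = 0.147, so k_gold = (0.24/0.147)^(1/0.76) ≈ 1.9060.

k_gold ≈ 1.906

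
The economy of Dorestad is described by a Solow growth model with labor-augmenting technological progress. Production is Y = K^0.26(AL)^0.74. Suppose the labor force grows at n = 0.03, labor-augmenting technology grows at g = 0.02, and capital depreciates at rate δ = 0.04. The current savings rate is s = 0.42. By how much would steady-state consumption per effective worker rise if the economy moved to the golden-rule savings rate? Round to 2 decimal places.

Δc ≈ 0.08

Capital per effective worker breaks even when investment replaces (n + g + δ)·k; here n + g + δ = 0.09.
Current steady state (s = 0.42): k* = (0.42/0.09)^(1/0.74) ≈ 8.0179, y* = 8.0179^0.26 ≈ 1.7181, c* = (1−0.42)·1.7181 ≈ 0.9965.
At the golden rule the marginal product of capital equals n+g+δ: 0.26·k^(0.26−1) = 0.09. Solving, k_gold = (0.26/0.09)^(1/0.74) ≈ 4.1938.
y_gold = 4.1938^0.26 ≈ 1.4517, c_gold = y_gold − 0.09·k_gold ≈ 1.0743.
Gain: Δc = 1.0743 − 0.9965 ≈ 0.0777.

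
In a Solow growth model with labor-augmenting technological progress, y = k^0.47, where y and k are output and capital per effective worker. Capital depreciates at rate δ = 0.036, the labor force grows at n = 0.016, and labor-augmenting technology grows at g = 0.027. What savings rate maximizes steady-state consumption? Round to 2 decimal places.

The effective depreciation rate is n + g + δ = 0.016 + 0.027 + 0.036 = 0.079.
At the golden rule MPK = n+g+δ, and in any Cobb-Douglas steady state s = (n+g+δ)·k/y = MPK·k/y = capital's share 0.47.

s_gold = 0.47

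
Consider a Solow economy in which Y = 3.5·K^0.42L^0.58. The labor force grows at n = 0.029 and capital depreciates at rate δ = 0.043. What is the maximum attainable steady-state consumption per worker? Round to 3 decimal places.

c_gold ≈ 18.035

Capital per worker breaks even when investment replaces (n + δ)·k; here n + δ = 0.072.
At the golden rule the marginal product of capital equals n+δ: 0.42·3.5·k^(0.42−1) = 0.072. Solving, k_gold = (0.42·3.5/0.072)^(1/0.58) ≈ 181.3822.
y_gold = 3.5·181.3822^0.42 ≈ 31.0941.
c_gold = y_gold − (n+δ)·k_gold = 31.0941 − 0.072·181.3822 ≈ 18.0346.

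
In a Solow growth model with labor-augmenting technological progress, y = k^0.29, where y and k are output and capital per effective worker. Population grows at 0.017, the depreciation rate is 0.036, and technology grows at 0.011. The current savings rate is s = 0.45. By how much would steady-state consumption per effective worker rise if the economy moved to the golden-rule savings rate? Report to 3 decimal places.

The effective depreciation rate is n + g + δ = 0.017 + 0.011 + 0.036 = 0.064.
Current steady state (s = 0.45): k* = (0.45/0.064)^(1/0.71) ≈ 15.5957, y* = 15.5957^0.29 ≈ 2.2180, c* = (1−0.45)·2.2180 ≈ 1.2199.
Setting f'(k) = n+g+δ gives 0.29·k^(0.29−1) = 0.064, hence k_gold = (0.29/0.064)^(1/0.71) ≈ 8.3994.
y_gold = 8.3994^0.29 ≈ 1.8537, c_gold = y_gold − 0.064·k_gold ≈ 1.3161.
Gain: Δc = 1.3161 − 1.2199 ≈ 0.0962.

Δc ≈ 0.096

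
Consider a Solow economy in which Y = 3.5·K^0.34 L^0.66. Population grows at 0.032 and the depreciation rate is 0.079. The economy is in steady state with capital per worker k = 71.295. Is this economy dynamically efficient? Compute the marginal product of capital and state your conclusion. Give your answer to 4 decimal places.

dynamically inefficient; MPK ≈ 0.0712

Capital per worker breaks even when investment replaces (n + δ)·k; here n + δ = 0.111.
MPK = 0.34·3.5·k^(0.34−1) = 0.34·3.5·71.295^(-0.66) ≈ 0.0712.
MPK < 0.111, so the economy is dynamically inefficient (over-saving).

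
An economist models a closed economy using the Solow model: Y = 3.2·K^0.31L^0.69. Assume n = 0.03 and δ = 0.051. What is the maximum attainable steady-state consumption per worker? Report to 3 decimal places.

Capital per worker breaks even when investment replaces (n + δ)·k; here n + δ = 0.081.
Maximizing c = f(k) − (n+δ)·k gives f'(k) = n+δ, i.e. 0.31·3.2·k^(0.31−1) = 0.081, so k_gold = (0.31·3.2/0.081)^(1/0.69) ≈ 37.7442.
y_gold = 3.2·37.7442^0.31 ≈ 9.8622.
c_gold = y_gold − (n+δ)·k_gold = 9.8622 − 0.081·37.7442 ≈ 6.8049.

c_gold ≈ 6.805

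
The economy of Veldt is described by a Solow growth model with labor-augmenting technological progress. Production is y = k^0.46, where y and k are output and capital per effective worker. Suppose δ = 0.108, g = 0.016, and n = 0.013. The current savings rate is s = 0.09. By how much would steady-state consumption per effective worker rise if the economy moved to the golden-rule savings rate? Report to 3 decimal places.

n + g + δ = 0.013 + 0.016 + 0.108 = 0.137.
Current steady state (s = 0.09): k* = (0.09/0.137)^(1/0.54) ≈ 0.4593, y* = 0.4593^0.46 ≈ 0.6991, c* = (1−0.09)·0.6991 ≈ 0.6362.
Maximizing c = f(k) − (n+g+δ)·k gives f'(k) = n+g+δ, i.e. 0.46·k^(0.46−1) = 0.137, so k_gold = (0.46/0.137)^(1/0.54) ≈ 9.4220.
y_gold = 9.4220^0.46 ≈ 2.8061, c_gold = y_gold − 0.137·k_gold ≈ 1.5153.
Gain: Δc = 1.5153 − 0.6362 ≈ 0.8791.

Δc ≈ 0.879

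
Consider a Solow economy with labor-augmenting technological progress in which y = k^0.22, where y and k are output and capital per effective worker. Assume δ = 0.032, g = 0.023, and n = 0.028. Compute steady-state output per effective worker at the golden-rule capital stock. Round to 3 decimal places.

Capital per effective worker breaks even when investment replaces (n + g + δ)·k; here n + g + δ = 0.083.
Setting f'(k) = n+g+δ gives 0.22·k^(0.22−1) = 0.083, hence k_gold = (0.22/0.083)^(1/0.78) ≈ 3.4894.
Output: y_gold = k_gold^0.22 = 3.4894^0.22 ≈ 1.3165.

y_gold ≈ 1.316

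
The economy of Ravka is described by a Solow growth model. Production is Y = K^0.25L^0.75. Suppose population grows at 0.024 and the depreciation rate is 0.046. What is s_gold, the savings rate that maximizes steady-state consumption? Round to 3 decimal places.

s_gold = 0.250

The effective depreciation rate is n + δ = 0.024 + 0.046 = 0.07.
At the golden rule MPK = n+δ, and in any Cobb-Douglas steady state s = (n+δ)·k/y = MPK·k/y = capital's share 0.25.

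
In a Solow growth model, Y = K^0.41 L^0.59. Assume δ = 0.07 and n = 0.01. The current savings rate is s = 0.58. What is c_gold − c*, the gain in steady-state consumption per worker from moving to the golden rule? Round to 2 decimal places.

Δc ≈ 0.17

The effective depreciation rate is n + δ = 0.01 + 0.07 = 0.08.
Current steady state (s = 0.58): k* = (0.58/0.08)^(1/0.59) ≈ 28.7210, y* = 28.7210^0.41 ≈ 3.9615, c* = (1−0.58)·3.9615 ≈ 1.6638.
Maximizing c = f(k) − (n+δ)·k gives f'(k) = n+δ, i.e. 0.41·k^(0.41−1) = 0.08, so k_gold = (0.41/0.08)^(1/0.59) ≈ 15.9541.
y_gold = 15.9541^0.41 ≈ 3.1130, c_gold = y_gold − 0.08·k_gold ≈ 1.8367.
Gain: Δc = 1.8367 − 1.6638 ≈ 0.1728.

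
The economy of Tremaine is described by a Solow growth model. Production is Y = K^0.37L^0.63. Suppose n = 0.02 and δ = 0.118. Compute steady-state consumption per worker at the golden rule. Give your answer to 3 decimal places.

Break-even investment rate: n + δ = 0.02 + 0.118 = 0.138.
At the golden rule the marginal product of capital equals n+δ: 0.37·k^(0.37−1) = 0.138. Solving, k_gold = (0.37/0.138)^(1/0.63) ≈ 4.7849.
y_gold = 4.7849^0.37 ≈ 1.7847.
c_gold = y_gold − (n+δ)·k_gold = 1.7847 − 0.138·4.7849 ≈ 1.1243.

c_gold ≈ 1.124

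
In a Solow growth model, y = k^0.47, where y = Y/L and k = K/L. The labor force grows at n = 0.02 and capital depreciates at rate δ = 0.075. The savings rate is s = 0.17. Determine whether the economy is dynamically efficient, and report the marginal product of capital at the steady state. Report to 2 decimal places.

dynamically efficient; MPK ≈ 0.26

n + δ = 0.02 + 0.075 = 0.095.
Steady-state k*: s·k^0.47 = 0.095·k gives k* = (0.17/0.095)^(1/0.53) ≈ 2.9981.
MPK = 0.47·2.9981^(-0.53) ≈ 0.2626.
MPK > n+δ = 0.095, so the economy is dynamically efficient (under-saving).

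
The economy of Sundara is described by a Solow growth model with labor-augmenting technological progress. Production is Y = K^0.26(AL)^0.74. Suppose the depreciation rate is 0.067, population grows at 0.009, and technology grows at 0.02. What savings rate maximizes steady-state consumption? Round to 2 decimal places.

Capital per effective worker breaks even when investment replaces (n + g + δ)·k; here n + g + δ = 0.096.
At the golden rule MPK = n+g+δ, and in any Cobb-Douglas steady state s = (n+g+δ)·k/y = MPK·k/y = capital's share 0.26.

s_gold = 0.26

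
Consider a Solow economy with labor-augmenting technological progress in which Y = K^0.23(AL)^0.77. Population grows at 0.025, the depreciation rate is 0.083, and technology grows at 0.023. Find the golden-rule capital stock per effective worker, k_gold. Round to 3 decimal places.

Break-even investment rate: n + g + δ = 0.025 + 0.023 + 0.083 = 0.131.
Setting f'(k) = n+g+δ gives 0.23·k^(0.23−1) = 0.131, hence k_gold = (0.23/0.131)^(1/0.77) ≈ 2.0772.

k_gold ≈ 2.077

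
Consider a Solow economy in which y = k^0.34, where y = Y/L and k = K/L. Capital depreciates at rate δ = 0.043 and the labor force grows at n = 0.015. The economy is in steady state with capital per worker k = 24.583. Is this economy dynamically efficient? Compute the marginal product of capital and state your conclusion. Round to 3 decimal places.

Capital per worker breaks even when investment replaces (n + δ)·k; here n + δ = 0.058.
MPK = 0.34·k^(0.34−1) = 0.34·24.583^(-0.66) ≈ 0.0411.
MPK < 0.058, so the economy is dynamically inefficient (over-saving).

dynamically inefficient; MPK ≈ 0.041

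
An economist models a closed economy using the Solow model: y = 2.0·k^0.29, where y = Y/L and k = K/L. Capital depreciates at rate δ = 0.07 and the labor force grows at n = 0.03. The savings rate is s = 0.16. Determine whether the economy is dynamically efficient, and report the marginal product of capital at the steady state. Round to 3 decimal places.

The effective depreciation rate is n + δ = 0.03 + 0.07 = 0.1.
Steady-state k*: s·A·k^0.29 = 0.1·k gives k* = (0.16·2.0/0.1)^(1/0.71) ≈ 5.1461.
MPK = 0.29·2.0·5.1461^(-0.71) ≈ 0.1812.
MPK > n+δ = 0.1, so the economy is dynamically efficient (under-saving).

dynamically efficient; MPK ≈ 0.181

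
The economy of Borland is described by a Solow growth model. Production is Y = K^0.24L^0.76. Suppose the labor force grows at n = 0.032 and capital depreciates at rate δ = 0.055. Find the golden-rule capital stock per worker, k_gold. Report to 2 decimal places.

k_gold ≈ 3.80

n + δ = 0.032 + 0.055 = 0.087.
Golden rule sets MPK = n+δ: 0.24·k^(0.24−1) = 0.087, so k_gold = (0.24/0.087)^(1/0.76) ≈ 3.8007.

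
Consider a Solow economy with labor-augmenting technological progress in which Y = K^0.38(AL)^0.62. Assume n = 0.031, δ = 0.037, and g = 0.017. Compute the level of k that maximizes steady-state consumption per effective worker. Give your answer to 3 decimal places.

The effective depreciation rate is n + g + δ = 0.031 + 0.017 + 0.037 = 0.085.
At the golden rule the marginal product of capital equals n+g+δ: 0.38·k^(0.38−1) = 0.085. Solving, k_gold = (0.38/0.085)^(1/0.62) ≈ 11.1937.

k_gold ≈ 11.194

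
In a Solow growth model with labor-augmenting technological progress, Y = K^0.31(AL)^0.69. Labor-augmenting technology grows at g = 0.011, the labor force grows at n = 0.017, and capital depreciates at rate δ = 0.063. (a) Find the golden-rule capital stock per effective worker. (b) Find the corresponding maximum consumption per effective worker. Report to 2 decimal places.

(a) k_gold ≈ 5.91; (b) c_gold ≈ 1.20

The effective depreciation rate is n + g + δ = 0.017 + 0.011 + 0.063 = 0.091.
Setting f'(k) = n+g+δ gives 0.31·k^(0.31−1) = 0.091, hence k_gold = (0.31/0.091)^(1/0.69) ≈ 5.9085.
y_gold = 5.9085^0.31 ≈ 1.7344; c_gold = y_gold − 0.091·k_gold ≈ 1.1968.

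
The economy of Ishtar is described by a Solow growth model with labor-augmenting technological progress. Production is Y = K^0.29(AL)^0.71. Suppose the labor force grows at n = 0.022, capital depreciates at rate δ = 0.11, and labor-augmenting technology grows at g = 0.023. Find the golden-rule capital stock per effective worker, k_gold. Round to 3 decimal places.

k_gold ≈ 2.417

The effective depreciation rate is n + g + δ = 0.022 + 0.023 + 0.11 = 0.155.
Maximizing c = f(k) − (n+g+δ)·k gives f'(k) = n+g+δ, i.e. 0.29·k^(0.29−1) = 0.155, so k_gold = (0.29/0.155)^(1/0.71) ≈ 2.4165.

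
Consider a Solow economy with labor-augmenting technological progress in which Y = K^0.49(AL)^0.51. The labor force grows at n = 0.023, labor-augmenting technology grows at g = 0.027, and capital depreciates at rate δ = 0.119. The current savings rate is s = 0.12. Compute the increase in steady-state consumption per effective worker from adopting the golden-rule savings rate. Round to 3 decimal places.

Δc ≈ 0.785

n + g + δ = 0.023 + 0.027 + 0.119 = 0.169.
Current steady state (s = 0.12): k* = (0.12/0.169)^(1/0.51) ≈ 0.5110, y* = 0.5110^0.49 ≈ 0.7197, c* = (1−0.12)·0.7197 ≈ 0.6333.
At the golden rule the marginal product of capital equals n+g+δ: 0.49·k^(0.49−1) = 0.169. Solving, k_gold = (0.49/0.169)^(1/0.51) ≈ 8.0629.
y_gold = 8.0629^0.49 ≈ 2.7809, c_gold = y_gold − 0.169·k_gold ≈ 1.4182.
Gain: Δc = 1.4182 − 0.6333 ≈ 0.7849.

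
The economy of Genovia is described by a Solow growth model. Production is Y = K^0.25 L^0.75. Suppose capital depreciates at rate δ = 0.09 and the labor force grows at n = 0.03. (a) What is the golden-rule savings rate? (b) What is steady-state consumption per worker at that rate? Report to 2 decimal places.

(a) s_gold = 0.25; (b) c_gold ≈ 0.96

Capital per worker breaks even when investment replaces (n + δ)·k; here n + δ = 0.12.
For Cobb-Douglas, s_gold equals capital's share: s_gold = 0.25.
Maximizing c = f(k) − (n+δ)·k gives f'(k) = n+δ, i.e. 0.25·k^(0.25−1) = 0.12, so k_gold = (0.25/0.12)^(1/0.75) ≈ 2.6608.
y_gold = 2.6608^0.25 ≈ 1.2772; c_gold = (1−0.25)·y_gold ≈ 0.9579.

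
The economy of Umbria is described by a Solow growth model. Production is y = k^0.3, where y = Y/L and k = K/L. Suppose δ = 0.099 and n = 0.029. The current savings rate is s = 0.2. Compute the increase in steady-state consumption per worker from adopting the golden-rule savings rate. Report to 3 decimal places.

Δc ≈ 0.040

The effective depreciation rate is n + δ = 0.029 + 0.099 = 0.128.
Current steady state (s = 0.2): k* = (0.2/0.128)^(1/0.7) ≈ 1.8918, y* = 1.8918^0.3 ≈ 1.2108, c* = (1−0.2)·1.2108 ≈ 0.9686.
Maximizing c = f(k) − (n+δ)·k gives f'(k) = n+δ, i.e. 0.3·k^(0.3−1) = 0.128, so k_gold = (0.3/0.128)^(1/0.7) ≈ 3.3763.
y_gold = 3.3763^0.3 ≈ 1.4406, c_gold = y_gold − 0.128·k_gold ≈ 1.0084.
Gain: Δc = 1.0084 − 0.9686 ≈ 0.0398.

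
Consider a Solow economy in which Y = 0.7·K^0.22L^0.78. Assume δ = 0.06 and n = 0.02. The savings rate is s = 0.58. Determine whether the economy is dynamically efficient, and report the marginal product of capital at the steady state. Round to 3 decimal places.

The effective depreciation rate is n + δ = 0.02 + 0.06 = 0.08.
Steady-state k*: s·A·k^0.22 = 0.08·k gives k* = (0.58·0.7/0.08)^(1/0.78) ≈ 8.0243.
MPK = 0.22·0.7·8.0243^(-0.78) ≈ 0.0303.
MPK < n+δ = 0.08, so the economy is dynamically inefficient (over-saving).

dynamically inefficient; MPK ≈ 0.030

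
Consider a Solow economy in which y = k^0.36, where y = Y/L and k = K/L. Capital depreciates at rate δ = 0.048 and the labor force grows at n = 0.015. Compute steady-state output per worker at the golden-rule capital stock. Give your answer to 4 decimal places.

y_gold ≈ 2.6656

The effective depreciation rate is n + δ = 0.015 + 0.048 = 0.063.
Golden rule sets MPK = n+δ: 0.36·k^(0.36−1) = 0.063, so k_gold = (0.36/0.063)^(1/0.64) ≈ 15.2319.
Output: y_gold = k_gold^0.36 = 15.2319^0.36 ≈ 2.6656.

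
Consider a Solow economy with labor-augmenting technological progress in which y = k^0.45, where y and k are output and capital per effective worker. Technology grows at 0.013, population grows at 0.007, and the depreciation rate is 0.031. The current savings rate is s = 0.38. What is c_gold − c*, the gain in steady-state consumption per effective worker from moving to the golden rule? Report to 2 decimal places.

Break-even investment rate: n + g + δ = 0.007 + 0.013 + 0.031 = 0.051.
Current steady state (s = 0.38): k* = (0.38/0.051)^(1/0.55) ≈ 38.5339, y* = 38.5339^0.45 ≈ 5.1717, c* = (1−0.38)·5.1717 ≈ 3.2064.
At the golden rule the marginal product of capital equals n+g+δ: 0.45·k^(0.45−1) = 0.051. Solving, k_gold = (0.45/0.051)^(1/0.55) ≈ 52.4022.
y_gold = 52.4022^0.45 ≈ 5.9389, c_gold = y_gold − 0.051·k_gold ≈ 3.2664.
Gain: Δc = 3.2664 − 3.2064 ≈ 0.0600.

Δc ≈ 0.06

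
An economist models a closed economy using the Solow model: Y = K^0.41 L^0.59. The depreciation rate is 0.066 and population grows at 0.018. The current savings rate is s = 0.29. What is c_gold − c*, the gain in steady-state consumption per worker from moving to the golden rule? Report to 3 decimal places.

Δc ≈ 0.096

n + δ = 0.018 + 0.066 = 0.084.
Current steady state (s = 0.29): k* = (0.29/0.084)^(1/0.59) ≈ 8.1671, y* = 8.1671^0.41 ≈ 2.3656, c* = (1−0.29)·2.3656 ≈ 1.6796.
At the golden rule the marginal product of capital equals n+δ: 0.41·k^(0.41−1) = 0.084. Solving, k_gold = (0.41/0.084)^(1/0.59) ≈ 14.6878.
y_gold = 14.6878^0.41 ≈ 3.0092, c_gold = y_gold − 0.084·k_gold ≈ 1.7754.
Gain: Δc = 1.7754 − 1.6796 ≈ 0.0958.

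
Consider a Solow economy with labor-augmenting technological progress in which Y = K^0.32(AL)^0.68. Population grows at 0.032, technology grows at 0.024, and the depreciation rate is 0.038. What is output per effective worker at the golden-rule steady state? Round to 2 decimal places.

y_gold ≈ 1.78

n + g + δ = 0.032 + 0.024 + 0.038 = 0.094.
At the golden rule the marginal product of capital equals n+g+δ: 0.32·k^(0.32−1) = 0.094. Solving, k_gold = (0.32/0.094)^(1/0.68) ≈ 6.0588.
Output: y_gold = k_gold^0.32 = 6.0588^0.32 ≈ 1.7798.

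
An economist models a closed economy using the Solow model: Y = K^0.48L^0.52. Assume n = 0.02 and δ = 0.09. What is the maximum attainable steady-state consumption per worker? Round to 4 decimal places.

c_gold ≈ 2.0260

The effective depreciation rate is n + δ = 0.02 + 0.09 = 0.11.
Golden rule sets MPK = n+δ: 0.48·k^(0.48−1) = 0.11, so k_gold = (0.48/0.11)^(1/0.52) ≈ 17.0011.
y_gold = 17.0011^0.48 ≈ 3.8961.
c_gold = y_gold − (n+δ)·k_gold = 3.8961 − 0.11·17.0011 ≈ 2.0260.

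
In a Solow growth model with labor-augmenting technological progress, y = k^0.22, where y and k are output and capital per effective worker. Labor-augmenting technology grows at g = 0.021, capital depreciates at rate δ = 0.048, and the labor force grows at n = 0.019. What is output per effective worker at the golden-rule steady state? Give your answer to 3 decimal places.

The effective depreciation rate is n + g + δ = 0.019 + 0.021 + 0.048 = 0.088.
At the golden rule the marginal product of capital equals n+g+δ: 0.22·k^(0.22−1) = 0.088. Solving, k_gold = (0.22/0.088)^(1/0.78) ≈ 3.2373.
Output: y_gold = k_gold^0.22 = 3.2373^0.22 ≈ 1.2949.

y_gold ≈ 1.295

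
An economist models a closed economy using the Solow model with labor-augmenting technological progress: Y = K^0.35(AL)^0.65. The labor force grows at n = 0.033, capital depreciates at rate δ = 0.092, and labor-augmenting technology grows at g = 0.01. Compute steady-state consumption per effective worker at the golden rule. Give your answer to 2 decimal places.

c_gold ≈ 1.09

Break-even investment rate: n + g + δ = 0.033 + 0.01 + 0.092 = 0.135.
At the golden rule the marginal product of capital equals n+g+δ: 0.35·k^(0.35−1) = 0.135. Solving, k_gold = (0.35/0.135)^(1/0.65) ≈ 4.3303.
y_gold = 4.3303^0.35 ≈ 1.6702.
c_gold = y_gold − (n+g+δ)·k_gold = 1.6702 − 0.135·4.3303 ≈ 1.0857.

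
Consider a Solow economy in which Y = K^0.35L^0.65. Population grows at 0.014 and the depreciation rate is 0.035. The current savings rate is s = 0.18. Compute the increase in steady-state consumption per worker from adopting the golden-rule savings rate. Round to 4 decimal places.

Δc ≈ 0.2214

Break-even investment rate: n + δ = 0.014 + 0.035 = 0.049.
Current steady state (s = 0.18): k* = (0.18/0.049)^(1/0.65) ≈ 7.4020, y* = 7.4020^0.35 ≈ 2.0150, c* = (1−0.18)·2.0150 ≈ 1.6523.
At the golden rule the marginal product of capital equals n+δ: 0.35·k^(0.35−1) = 0.049. Solving, k_gold = (0.35/0.049)^(1/0.65) ≈ 20.5897.
y_gold = 20.5897^0.35 ≈ 2.8826, c_gold = y_gold − 0.049·k_gold ≈ 1.8737.
Gain: Δc = 1.8737 − 1.6523 ≈ 0.2214.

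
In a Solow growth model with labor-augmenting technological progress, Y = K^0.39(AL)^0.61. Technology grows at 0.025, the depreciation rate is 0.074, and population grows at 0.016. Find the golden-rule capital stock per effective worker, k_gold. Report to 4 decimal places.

Break-even investment rate: n + g + δ = 0.016 + 0.025 + 0.074 = 0.115.
At the golden rule the marginal product of capital equals n+g+δ: 0.39·k^(0.39−1) = 0.115. Solving, k_gold = (0.39/0.115)^(1/0.61) ≈ 7.4038.

k_gold ≈ 7.4038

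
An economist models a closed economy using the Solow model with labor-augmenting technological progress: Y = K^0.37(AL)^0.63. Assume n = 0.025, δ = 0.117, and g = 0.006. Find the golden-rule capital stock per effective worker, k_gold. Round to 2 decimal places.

The effective depreciation rate is n + g + δ = 0.025 + 0.006 + 0.117 = 0.148.
Setting f'(k) = n+g+δ gives 0.37·k^(0.37−1) = 0.148, hence k_gold = (0.37/0.148)^(1/0.63) ≈ 4.2820.

k_gold ≈ 4.28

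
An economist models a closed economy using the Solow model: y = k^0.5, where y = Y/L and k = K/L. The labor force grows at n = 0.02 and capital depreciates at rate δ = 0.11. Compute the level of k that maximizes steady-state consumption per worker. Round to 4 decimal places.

k_gold ≈ 14.7929

The effective depreciation rate is n + δ = 0.02 + 0.11 = 0.13.
At the golden rule the marginal product of capital equals n+δ: 0.5·k^(0.5−1) = 0.13. Solving, k_gold = (0.5/0.13)^(1/0.5) ≈ 14.7929.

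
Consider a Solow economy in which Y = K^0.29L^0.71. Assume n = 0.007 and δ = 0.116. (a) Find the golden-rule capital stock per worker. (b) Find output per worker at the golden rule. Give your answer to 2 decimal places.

The effective depreciation rate is n + δ = 0.007 + 0.116 = 0.123.
At the golden rule the marginal product of capital equals n+δ: 0.29·k^(0.29−1) = 0.123. Solving, k_gold = (0.29/0.123)^(1/0.71) ≈ 3.3469.
y_gold = 3.3469^0.29 ≈ 1.4195.

(a) k_gold ≈ 3.35; (b) y_gold ≈ 1.42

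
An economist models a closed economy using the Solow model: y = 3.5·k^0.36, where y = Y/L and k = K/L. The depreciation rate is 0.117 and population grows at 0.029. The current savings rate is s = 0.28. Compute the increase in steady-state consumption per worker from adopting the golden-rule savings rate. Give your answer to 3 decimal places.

Δc ≈ 0.175

The effective depreciation rate is n + δ = 0.029 + 0.117 = 0.146.
Current steady state (s = 0.28): k* = (0.28·3.5/0.146)^(1/0.64) ≈ 19.5880, y* = 3.5·19.5880^0.36 ≈ 10.2137, c* = (1−0.28)·10.2137 ≈ 7.3539.
Maximizing c = f(k) − (n+δ)·k gives f'(k) = n+δ, i.e. 0.36·3.5·k^(0.36−1) = 0.146, so k_gold = (0.36·3.5/0.146)^(1/0.64) ≈ 29.0087.
y_gold = 3.5·29.0087^0.36 ≈ 11.7646, c_gold = y_gold − 0.146·k_gold ≈ 7.5294.
Gain: Δc = 7.5294 − 7.3539 ≈ 0.1755.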